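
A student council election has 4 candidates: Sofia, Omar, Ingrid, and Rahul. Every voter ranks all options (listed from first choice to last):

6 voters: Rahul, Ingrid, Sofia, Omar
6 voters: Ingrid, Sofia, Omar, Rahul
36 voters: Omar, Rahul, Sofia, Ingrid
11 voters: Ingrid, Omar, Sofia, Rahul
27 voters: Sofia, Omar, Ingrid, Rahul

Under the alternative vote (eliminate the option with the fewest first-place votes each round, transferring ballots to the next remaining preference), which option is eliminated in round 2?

Ingrid

Round 1: Sofia 27, Omar 36, Ingrid 17, Rahul 6. Eliminate Rahul.
Round 2: Sofia 27, Omar 36, Ingrid 23. Eliminate Ingrid.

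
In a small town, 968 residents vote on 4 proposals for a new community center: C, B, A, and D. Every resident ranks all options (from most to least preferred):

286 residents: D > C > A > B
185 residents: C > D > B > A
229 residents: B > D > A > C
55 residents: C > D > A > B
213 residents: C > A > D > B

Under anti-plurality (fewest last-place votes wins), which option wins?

D

Last-place votes: C 229, B 554, A 185, D 0.
D is ranked last by the fewest voters, so D wins.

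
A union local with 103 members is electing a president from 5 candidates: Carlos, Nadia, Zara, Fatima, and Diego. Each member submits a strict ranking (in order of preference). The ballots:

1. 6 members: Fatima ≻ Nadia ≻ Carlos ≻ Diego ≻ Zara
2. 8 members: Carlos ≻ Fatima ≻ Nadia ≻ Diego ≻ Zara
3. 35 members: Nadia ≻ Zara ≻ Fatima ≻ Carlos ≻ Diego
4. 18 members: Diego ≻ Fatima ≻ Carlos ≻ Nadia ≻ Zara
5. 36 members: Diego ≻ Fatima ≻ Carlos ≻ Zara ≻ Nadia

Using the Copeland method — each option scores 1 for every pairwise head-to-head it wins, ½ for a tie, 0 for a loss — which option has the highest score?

Carlos: beats Nadia and Zara; loses to Fatima and Diego → score 2.
Nadia: beats Zara; loses to Carlos, Fatima, and Diego → score 1.
Zara: loses to Carlos, Nadia, Fatima, and Diego → score 0.
Fatima: beats Carlos, Nadia, and Zara; loses to Diego → score 3.
Diego: beats Carlos, Nadia, Zara, and Fatima → score 4.
Diego has the best pairwise record.

Diego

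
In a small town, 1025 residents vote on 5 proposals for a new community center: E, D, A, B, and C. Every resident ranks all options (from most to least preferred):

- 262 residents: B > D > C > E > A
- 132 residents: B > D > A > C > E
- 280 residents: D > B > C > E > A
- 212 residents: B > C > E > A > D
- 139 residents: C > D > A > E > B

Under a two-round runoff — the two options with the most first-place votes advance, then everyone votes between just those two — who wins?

Round 1 first-place votes: E 0, D 280, A 0, B 606, C 139.
B and D advance.
Runoff: B is preferred to D by 606 voters; D by 419.
B wins the runoff.

B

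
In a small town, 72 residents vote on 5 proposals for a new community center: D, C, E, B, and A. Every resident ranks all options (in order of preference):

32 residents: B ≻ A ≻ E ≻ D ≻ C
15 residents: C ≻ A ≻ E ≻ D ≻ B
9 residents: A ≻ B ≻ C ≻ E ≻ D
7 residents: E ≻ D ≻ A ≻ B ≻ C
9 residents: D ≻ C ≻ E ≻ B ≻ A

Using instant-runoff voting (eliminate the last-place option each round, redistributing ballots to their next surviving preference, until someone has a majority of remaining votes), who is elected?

Round 1: D 9, C 15, E 7, B 32, A 9. Eliminate E.
Round 2: D 16, C 15, B 32, A 9. Eliminate A.
Round 3: D 16, C 15, B 41. B has a majority.

B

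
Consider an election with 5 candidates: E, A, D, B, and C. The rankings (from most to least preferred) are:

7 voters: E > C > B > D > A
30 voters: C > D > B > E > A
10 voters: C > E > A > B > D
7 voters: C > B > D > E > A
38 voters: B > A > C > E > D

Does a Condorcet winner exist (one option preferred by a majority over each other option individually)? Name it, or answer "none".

C vs E: 85–7 for C.
C vs A: 54–38 for C.
C vs D: 92–0 for C.
C vs B: 54–38 for C.
C beats every other option head-to-head.

C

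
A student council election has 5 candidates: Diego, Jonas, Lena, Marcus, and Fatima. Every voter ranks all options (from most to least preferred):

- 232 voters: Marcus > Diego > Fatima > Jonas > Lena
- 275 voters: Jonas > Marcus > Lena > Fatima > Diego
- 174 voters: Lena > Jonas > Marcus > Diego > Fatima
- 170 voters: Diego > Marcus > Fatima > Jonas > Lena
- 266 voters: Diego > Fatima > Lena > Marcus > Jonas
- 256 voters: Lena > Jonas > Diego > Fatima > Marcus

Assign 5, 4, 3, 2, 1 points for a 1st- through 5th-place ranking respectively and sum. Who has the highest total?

Diego

Diego: 232·4 + 275·1 + 174·2 + 170·5 + 266·5 + 256·3 = 4499
Jonas: 232·2 + 275·5 + 174·4 + 170·2 + 266·1 + 256·4 = 4165
Lena: 232·1 + 275·3 + 174·5 + 170·1 + 266·3 + 256·5 = 4175
Marcus: 232·5 + 275·4 + 174·3 + 170·4 + 266·2 + 256·1 = 4250
Fatima: 232·3 + 275·2 + 174·1 + 170·3 + 266·4 + 256·2 = 3506
Diego has the highest Borda score (4499).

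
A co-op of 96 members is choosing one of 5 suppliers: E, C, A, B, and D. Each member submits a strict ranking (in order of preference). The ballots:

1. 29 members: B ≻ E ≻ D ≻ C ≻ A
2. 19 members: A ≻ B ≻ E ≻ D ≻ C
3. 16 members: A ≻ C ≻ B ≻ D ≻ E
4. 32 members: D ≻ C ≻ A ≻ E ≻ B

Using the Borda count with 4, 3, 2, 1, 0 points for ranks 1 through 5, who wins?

D

E: 29·3 + 19·2 + 16·0 + 32·1 = 157
C: 29·1 + 19·0 + 16·3 + 32·3 = 173
A: 29·0 + 19·4 + 16·4 + 32·2 = 204
B: 29·4 + 19·3 + 16·2 + 32·0 = 205
D: 29·2 + 19·1 + 16·1 + 32·4 = 221
D has the highest Borda score (221).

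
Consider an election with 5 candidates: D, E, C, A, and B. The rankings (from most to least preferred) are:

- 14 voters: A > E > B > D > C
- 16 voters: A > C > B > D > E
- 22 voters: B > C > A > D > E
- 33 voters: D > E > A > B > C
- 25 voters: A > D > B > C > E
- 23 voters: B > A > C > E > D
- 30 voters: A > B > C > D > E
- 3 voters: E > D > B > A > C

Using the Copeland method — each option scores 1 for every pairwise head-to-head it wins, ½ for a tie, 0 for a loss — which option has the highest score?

A

D: beats E; loses to C, A, and B → score 1.
E: loses to D, C, A, and B → score 0.
C: beats D and E; loses to A and B → score 2.
A: beats D, E, C, and B → score 4.
B: beats D, E, and C; loses to A → score 3.
A has the best pairwise record.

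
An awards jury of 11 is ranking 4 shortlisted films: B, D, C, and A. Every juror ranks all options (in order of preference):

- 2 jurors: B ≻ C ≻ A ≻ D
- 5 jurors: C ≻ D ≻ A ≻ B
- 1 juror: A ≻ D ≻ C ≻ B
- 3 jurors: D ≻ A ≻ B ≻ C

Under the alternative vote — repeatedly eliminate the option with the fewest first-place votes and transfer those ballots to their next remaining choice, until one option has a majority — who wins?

Round 1: B 2, D 3, C 5, A 1. Eliminate A.
Round 2: B 2, D 4, C 5. Eliminate B.
Round 3: D 4, C 7. C has a majority.

C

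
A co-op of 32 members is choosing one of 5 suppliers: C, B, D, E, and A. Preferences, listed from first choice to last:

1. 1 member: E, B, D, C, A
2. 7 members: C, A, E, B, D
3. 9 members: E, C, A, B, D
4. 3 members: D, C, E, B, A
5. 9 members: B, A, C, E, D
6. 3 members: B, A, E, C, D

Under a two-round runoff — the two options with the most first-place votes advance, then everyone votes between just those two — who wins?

Round 1 first-place votes: C 7, B 12, D 3, E 10, A 0.
B and E advance.
Runoff: B is preferred to E by 12 voters; E by 20.
E wins the runoff.

E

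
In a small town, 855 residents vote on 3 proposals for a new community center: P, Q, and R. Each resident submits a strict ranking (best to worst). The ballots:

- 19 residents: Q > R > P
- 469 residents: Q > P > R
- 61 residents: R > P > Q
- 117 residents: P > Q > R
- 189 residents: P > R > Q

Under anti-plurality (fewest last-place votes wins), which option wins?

P

Last-place votes: P 19, Q 250, R 586.
P is ranked last by the fewest voters, so P wins.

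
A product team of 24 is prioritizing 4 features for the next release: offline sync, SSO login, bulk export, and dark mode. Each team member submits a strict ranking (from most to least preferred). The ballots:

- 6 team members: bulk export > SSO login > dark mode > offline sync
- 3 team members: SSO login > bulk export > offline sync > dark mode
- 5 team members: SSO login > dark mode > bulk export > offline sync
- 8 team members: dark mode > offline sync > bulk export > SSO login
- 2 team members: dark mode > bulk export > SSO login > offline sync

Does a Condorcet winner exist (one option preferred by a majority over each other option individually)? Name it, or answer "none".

Checking pairwise contests:
SSO login beats offline sync 16–8.
bulk export beats SSO login 16–8.
dark mode beats bulk export 15–9.
SSO login beats dark mode 14–10.
Every option loses at least one head-to-head, so there is no Condorcet winner.

none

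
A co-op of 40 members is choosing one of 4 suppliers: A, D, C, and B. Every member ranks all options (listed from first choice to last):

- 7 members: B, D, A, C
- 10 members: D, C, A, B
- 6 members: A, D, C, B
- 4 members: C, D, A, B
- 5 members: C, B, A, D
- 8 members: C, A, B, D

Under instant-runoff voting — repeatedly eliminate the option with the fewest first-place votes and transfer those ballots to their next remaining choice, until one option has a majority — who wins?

Round 1: A 6, D 10, C 17, B 7. Eliminate A.
Round 2: D 16, C 17, B 7. Eliminate B.
Round 3: D 23, C 17. D has a majority.

D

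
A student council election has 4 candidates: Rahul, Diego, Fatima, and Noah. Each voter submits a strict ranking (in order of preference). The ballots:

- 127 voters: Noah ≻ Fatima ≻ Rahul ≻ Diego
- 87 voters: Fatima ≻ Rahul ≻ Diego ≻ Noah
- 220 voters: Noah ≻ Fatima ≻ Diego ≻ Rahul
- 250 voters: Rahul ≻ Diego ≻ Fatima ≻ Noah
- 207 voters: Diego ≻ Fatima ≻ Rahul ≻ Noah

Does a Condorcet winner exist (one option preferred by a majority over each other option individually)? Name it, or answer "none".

Checking pairwise contests:
Fatima beats Rahul 641–250.
Rahul beats Diego 464–427.
Diego beats Fatima 457–434.
Rahul beats Noah 544–347.
Every option loses at least one head-to-head, so there is no Condorcet winner.

none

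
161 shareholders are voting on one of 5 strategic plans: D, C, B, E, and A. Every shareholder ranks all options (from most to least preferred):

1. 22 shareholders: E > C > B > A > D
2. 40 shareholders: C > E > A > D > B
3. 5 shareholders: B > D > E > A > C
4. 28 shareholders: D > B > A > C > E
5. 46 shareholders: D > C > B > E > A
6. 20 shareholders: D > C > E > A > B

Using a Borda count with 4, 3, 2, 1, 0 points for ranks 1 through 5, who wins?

D: 22·0 + 40·1 + 5·3 + 28·4 + 46·4 + 20·4 = 431
C: 22·3 + 40·4 + 5·0 + 28·1 + 46·3 + 20·3 = 452
B: 22·2 + 40·0 + 5·4 + 28·3 + 46·2 + 20·0 = 240
E: 22·4 + 40·3 + 5·2 + 28·0 + 46·1 + 20·2 = 304
A: 22·1 + 40·2 + 5·1 + 28·2 + 46·0 + 20·1 = 183
C has the highest Borda score (452).

C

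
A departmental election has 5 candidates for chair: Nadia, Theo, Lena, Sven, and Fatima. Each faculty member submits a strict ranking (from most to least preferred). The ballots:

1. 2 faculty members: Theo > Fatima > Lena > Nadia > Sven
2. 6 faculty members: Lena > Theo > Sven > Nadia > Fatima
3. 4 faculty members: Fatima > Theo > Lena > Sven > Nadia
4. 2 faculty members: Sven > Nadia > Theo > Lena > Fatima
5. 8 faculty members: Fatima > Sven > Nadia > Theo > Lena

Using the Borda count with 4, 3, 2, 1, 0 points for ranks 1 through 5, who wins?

Nadia: 2·1 + 6·1 + 4·0 + 2·3 + 8·2 = 30
Theo: 2·4 + 6·3 + 4·3 + 2·2 + 8·1 = 50
Lena: 2·2 + 6·4 + 4·2 + 2·1 + 8·0 = 38
Sven: 2·0 + 6·2 + 4·1 + 2·4 + 8·3 = 48
Fatima: 2·3 + 6·0 + 4·4 + 2·0 + 8·4 = 54
Fatima has the highest Borda score (54).

Fatima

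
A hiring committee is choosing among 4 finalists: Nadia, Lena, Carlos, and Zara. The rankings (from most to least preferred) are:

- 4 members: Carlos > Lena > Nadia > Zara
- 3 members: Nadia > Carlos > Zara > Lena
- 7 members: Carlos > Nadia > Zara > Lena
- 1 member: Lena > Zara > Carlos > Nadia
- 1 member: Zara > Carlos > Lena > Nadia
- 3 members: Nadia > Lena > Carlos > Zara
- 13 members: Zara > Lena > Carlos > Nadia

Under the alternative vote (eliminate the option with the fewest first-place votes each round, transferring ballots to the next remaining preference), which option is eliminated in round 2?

Round 1: Nadia 6, Lena 1, Carlos 11, Zara 14. Eliminate Lena.
Round 2: Nadia 6, Carlos 11, Zara 15. Eliminate Nadia.

Nadia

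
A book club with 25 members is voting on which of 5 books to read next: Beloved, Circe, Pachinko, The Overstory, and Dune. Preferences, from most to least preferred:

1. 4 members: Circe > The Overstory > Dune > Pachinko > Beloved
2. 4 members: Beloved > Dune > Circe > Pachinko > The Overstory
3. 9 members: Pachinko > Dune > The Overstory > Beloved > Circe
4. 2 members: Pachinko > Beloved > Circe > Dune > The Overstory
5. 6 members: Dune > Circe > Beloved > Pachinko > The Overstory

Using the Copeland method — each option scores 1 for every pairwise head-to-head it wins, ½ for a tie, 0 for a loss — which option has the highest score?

Dune

Beloved: beats Circe; loses to Pachinko, The Overstory, and Dune → score 1.
Circe: beats Pachinko and The Overstory; loses to Beloved and Dune → score 2.
Pachinko: beats Beloved and The Overstory; loses to Circe and Dune → score 2.
The Overstory: beats Beloved; loses to Circe, Pachinko, and Dune → score 1.
Dune: beats Beloved, Circe, Pachinko, and The Overstory → score 4.
Dune has the best pairwise record.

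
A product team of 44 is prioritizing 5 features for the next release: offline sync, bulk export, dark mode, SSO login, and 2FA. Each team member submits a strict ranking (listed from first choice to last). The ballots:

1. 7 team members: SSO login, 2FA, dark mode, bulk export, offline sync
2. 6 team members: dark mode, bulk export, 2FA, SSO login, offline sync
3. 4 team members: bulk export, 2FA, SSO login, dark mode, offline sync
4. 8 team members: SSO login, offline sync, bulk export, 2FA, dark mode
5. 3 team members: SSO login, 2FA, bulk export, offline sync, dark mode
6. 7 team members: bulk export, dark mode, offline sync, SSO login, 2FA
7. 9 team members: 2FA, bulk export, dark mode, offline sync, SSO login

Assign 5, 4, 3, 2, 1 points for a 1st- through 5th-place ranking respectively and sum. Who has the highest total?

bulk export

offline sync: 7·1 + 6·1 + 4·1 + 8·4 + 3·2 + 7·3 + 9·2 = 94
bulk export: 7·2 + 6·4 + 4·5 + 8·3 + 3·3 + 7·5 + 9·4 = 162
dark mode: 7·3 + 6·5 + 4·2 + 8·1 + 3·1 + 7·4 + 9·3 = 125
SSO login: 7·5 + 6·2 + 4·3 + 8·5 + 3·5 + 7·2 + 9·1 = 137
2FA: 7·4 + 6·3 + 4·4 + 8·2 + 3·4 + 7·1 + 9·5 = 142
bulk export has the highest Borda score (162).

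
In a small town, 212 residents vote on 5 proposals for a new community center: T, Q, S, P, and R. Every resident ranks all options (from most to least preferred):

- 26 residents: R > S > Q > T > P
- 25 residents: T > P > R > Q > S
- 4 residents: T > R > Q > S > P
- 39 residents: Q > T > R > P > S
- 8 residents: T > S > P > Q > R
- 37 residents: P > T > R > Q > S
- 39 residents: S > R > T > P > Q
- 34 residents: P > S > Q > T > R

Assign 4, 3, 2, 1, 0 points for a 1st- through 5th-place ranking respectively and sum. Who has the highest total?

T: 26·1 + 25·4 + 4·4 + 39·3 + 8·4 + 37·3 + 39·2 + 34·1 = 514
Q: 26·2 + 25·1 + 4·2 + 39·4 + 8·1 + 37·1 + 39·0 + 34·2 = 354
S: 26·3 + 25·0 + 4·1 + 39·0 + 8·3 + 37·0 + 39·4 + 34·3 = 364
P: 26·0 + 25·3 + 4·0 + 39·1 + 8·2 + 37·4 + 39·1 + 34·4 = 453
R: 26·4 + 25·2 + 4·3 + 39·2 + 8·0 + 37·2 + 39·3 + 34·0 = 435
T has the highest Borda score (514).

T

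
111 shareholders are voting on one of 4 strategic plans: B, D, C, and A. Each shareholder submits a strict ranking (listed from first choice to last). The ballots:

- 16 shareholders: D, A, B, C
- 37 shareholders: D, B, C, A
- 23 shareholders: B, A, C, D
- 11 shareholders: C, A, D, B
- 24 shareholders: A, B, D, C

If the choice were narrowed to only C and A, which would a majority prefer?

A

Voters preferring C to A: 48; preferring A to C: 63.
A wins the head-to-head.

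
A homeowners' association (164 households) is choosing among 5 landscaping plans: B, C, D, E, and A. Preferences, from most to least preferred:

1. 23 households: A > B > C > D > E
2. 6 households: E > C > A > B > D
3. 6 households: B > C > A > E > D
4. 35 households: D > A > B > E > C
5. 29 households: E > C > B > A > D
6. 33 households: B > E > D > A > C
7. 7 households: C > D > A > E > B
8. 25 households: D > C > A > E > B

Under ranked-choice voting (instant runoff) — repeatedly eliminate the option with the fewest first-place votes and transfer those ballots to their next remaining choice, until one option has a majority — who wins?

B

Round 1: B 39, C 7, D 60, E 35, A 23. Eliminate C.
Round 2: B 39, D 67, E 35, A 23. Eliminate A.
Round 3: B 62, D 67, E 35. Eliminate E.
Round 4: B 97, D 67. B has a majority.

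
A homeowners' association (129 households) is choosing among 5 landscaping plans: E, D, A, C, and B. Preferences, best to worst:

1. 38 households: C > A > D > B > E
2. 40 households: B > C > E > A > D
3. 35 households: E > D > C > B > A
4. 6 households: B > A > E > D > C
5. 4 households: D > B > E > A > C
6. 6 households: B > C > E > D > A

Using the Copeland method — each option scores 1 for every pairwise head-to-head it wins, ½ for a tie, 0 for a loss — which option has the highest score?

C

E: beats D and A; loses to C and B → score 2.
D: beats B; loses to E, A, and C → score 1.
A: beats D; loses to E, C, and B → score 1.
C: beats E, D, A, and B → score 4.
B: beats E and A; loses to D and C → score 2.
C has the best pairwise record.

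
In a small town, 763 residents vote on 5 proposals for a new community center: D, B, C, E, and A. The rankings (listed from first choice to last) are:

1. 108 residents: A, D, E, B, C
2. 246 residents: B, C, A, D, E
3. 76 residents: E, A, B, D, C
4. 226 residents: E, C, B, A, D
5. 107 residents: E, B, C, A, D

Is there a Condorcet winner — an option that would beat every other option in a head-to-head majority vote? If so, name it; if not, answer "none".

E

E vs D: 409–354 for E.
E vs B: 517–246 for E.
E vs C: 517–246 for E.
E vs A: 409–354 for E.
E beats every other option head-to-head.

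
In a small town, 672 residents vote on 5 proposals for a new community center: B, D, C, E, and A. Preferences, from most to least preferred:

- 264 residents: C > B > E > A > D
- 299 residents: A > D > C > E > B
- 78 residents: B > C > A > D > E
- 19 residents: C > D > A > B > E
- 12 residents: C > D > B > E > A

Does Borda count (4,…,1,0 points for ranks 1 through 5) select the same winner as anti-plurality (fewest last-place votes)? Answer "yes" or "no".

Borda — scores: B 1147, D 1068, C 2012, E 839, A 1654. Winner: C.
Anti-plurality — last-place votes: B 299, D 264, C 0, E 97, A 12. Winner: C.
The two methods agree.

yes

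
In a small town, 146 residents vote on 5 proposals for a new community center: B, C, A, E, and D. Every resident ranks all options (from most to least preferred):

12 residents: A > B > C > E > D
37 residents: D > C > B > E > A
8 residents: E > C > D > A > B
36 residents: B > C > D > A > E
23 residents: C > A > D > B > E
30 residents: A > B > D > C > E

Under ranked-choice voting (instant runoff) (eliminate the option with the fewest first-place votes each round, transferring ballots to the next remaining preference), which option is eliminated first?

E

Round 1: B 36, C 23, A 42, E 8, D 37. Eliminate E.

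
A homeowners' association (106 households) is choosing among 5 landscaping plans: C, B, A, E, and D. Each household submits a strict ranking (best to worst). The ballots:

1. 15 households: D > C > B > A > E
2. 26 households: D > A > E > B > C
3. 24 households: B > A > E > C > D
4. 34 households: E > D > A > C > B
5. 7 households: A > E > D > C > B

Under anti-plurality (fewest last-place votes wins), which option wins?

Last-place votes: C 26, B 41, A 0, E 15, D 24.
A is ranked last by the fewest voters, so A wins.

A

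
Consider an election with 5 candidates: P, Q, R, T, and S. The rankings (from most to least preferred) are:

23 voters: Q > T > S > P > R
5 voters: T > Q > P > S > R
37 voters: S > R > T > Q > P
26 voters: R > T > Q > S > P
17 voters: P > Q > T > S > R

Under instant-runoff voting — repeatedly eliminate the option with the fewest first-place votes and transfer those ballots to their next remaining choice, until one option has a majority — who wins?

Round 1: P 17, Q 23, R 26, T 5, S 37. Eliminate T.
Round 2: P 17, Q 28, R 26, S 37. Eliminate P.
Round 3: Q 45, R 26, S 37. Eliminate R.
Round 4: Q 71, S 37. Q has a majority.

Q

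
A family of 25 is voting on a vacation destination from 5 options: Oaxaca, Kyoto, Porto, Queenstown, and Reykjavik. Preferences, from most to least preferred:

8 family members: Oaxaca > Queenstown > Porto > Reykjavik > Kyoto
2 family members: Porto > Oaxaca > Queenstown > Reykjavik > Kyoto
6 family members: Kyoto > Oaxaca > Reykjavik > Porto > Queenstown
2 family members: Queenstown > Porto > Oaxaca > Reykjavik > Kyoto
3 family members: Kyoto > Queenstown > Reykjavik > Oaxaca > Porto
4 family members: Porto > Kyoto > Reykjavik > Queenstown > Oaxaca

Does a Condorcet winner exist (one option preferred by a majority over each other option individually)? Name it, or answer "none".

Checking pairwise contests:
Kyoto beats Oaxaca 13–12.
Porto beats Kyoto 16–9.
Oaxaca beats Porto 17–8.
Oaxaca beats Queenstown 16–9.
Oaxaca beats Reykjavik 18–7.
Every option loses at least one head-to-head, so there is no Condorcet winner.

none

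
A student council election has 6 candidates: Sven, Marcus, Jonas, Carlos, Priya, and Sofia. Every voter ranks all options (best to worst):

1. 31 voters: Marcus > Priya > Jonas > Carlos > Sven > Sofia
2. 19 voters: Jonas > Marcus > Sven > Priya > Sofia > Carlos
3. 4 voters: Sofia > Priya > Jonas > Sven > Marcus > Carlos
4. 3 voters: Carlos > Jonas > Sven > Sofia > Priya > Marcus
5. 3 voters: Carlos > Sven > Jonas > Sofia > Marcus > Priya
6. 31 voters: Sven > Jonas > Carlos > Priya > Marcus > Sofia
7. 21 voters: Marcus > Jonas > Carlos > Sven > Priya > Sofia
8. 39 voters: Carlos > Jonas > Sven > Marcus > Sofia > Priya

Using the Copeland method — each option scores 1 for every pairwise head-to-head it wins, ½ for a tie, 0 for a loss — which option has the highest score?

Sven: beats Marcus, Priya, and Sofia; loses to Jonas and Carlos → score 3.
Marcus: beats Priya and Sofia; loses to Sven, Jonas, and Carlos → score 2.
Jonas: beats Sven, Marcus, Carlos, Priya, and Sofia → score 5.
Carlos: beats Sven, Marcus, Priya, and Sofia; loses to Jonas → score 4.
Priya: beats Sofia; loses to Sven, Marcus, Jonas, and Carlos → score 1.
Sofia: loses to Sven, Marcus, Jonas, Carlos, and Priya → score 0.
Jonas has the best pairwise record.

Jonas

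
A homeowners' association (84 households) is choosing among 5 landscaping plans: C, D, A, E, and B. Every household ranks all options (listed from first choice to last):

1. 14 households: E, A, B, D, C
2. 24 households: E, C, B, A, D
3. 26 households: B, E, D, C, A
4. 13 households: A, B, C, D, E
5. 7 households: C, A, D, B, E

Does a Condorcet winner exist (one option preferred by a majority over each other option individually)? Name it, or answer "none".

B vs C: 53–31 for B.
B vs D: 77–7 for B.
B vs A: 50–34 for B.
B vs E: 46–38 for B.
B beats every other option head-to-head.

B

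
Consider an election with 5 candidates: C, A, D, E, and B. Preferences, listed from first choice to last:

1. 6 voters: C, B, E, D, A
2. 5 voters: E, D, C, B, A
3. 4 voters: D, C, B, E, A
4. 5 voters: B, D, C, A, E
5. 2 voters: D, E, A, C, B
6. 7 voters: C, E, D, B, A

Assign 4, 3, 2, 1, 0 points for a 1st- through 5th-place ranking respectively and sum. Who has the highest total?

C: 6·4 + 5·2 + 4·3 + 5·2 + 2·1 + 7·4 = 86
A: 6·0 + 5·0 + 4·0 + 5·1 + 2·2 + 7·0 = 9
D: 6·1 + 5·3 + 4·4 + 5·3 + 2·4 + 7·2 = 74
E: 6·2 + 5·4 + 4·1 + 5·0 + 2·3 + 7·3 = 63
B: 6·3 + 5·1 + 4·2 + 5·4 + 2·0 + 7·1 = 58
C has the highest Borda score (86).

C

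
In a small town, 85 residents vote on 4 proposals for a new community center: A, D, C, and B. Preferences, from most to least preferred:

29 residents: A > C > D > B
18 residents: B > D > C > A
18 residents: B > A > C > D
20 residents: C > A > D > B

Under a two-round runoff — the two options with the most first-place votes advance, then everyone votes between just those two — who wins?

A

Round 1 first-place votes: A 29, D 0, C 20, B 36.
B and A advance.
Runoff: B is preferred to A by 36 voters; A by 49.
A wins the runoff.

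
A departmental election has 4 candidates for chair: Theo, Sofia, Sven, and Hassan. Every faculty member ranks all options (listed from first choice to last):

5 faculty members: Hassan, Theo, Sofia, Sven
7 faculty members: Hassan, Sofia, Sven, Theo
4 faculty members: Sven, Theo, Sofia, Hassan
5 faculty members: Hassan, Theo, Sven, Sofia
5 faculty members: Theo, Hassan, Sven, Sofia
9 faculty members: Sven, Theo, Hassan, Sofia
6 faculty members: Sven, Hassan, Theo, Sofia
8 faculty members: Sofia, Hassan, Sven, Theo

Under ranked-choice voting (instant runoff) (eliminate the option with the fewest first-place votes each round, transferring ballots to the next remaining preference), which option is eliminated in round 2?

Sofia

Round 1: Theo 5, Sofia 8, Sven 19, Hassan 17. Eliminate Theo.
Round 2: Sofia 8, Sven 19, Hassan 22. Eliminate Sofia.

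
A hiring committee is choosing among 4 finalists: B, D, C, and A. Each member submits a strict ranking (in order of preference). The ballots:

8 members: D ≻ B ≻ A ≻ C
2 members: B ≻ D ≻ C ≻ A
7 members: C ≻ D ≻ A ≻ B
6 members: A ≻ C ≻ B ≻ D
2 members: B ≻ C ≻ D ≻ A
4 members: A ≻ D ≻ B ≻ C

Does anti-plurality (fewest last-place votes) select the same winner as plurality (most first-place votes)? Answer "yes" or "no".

Anti-plurality — last-place votes: B 7, D 6, C 12, A 4. Winner: A.
Plurality — first-place votes: B 4, D 8, C 7, A 10. Winner: A.
The two methods agree.

yes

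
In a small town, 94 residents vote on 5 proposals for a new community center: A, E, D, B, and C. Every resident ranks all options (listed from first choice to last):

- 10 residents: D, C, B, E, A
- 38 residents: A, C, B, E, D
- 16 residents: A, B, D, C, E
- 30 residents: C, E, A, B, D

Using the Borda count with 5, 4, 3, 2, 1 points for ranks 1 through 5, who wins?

A: 10·1 + 38·5 + 16·5 + 30·3 = 370
E: 10·2 + 38·2 + 16·1 + 30·4 = 232
D: 10·5 + 38·1 + 16·3 + 30·1 = 166
B: 10·3 + 38·3 + 16·4 + 30·2 = 268
C: 10·4 + 38·4 + 16·2 + 30·5 = 374
C has the highest Borda score (374).

C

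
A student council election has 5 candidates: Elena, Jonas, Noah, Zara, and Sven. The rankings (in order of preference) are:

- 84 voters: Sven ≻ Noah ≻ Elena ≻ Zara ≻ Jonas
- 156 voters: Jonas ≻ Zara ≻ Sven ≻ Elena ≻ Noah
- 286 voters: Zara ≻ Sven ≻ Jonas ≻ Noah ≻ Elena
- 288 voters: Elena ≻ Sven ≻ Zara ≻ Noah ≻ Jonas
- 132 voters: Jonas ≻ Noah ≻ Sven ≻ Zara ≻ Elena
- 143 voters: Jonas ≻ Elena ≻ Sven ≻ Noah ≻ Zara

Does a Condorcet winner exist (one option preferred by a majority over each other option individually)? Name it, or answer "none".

Sven

Sven vs Elena: 658–431 for Sven.
Sven vs Jonas: 658–431 for Sven.
Sven vs Noah: 957–132 for Sven.
Sven vs Zara: 647–442 for Sven.
Sven beats every other option head-to-head.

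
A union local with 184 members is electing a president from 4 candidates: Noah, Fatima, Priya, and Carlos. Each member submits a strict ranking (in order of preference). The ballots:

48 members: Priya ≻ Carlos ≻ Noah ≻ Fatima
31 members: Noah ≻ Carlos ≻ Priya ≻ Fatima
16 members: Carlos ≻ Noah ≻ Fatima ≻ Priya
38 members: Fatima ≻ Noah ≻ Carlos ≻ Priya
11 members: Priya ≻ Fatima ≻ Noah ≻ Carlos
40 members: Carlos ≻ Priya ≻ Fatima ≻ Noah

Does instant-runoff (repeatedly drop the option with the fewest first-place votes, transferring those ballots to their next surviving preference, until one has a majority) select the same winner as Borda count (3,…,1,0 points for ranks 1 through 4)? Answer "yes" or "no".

Instant-runoff — R1 Noah 31, Fatima 38, Priya 59, Carlos 56 (Noah out); R2 Fatima 38, Priya 59, Carlos 87 (Fatima out); R3 Priya 59, Carlos 125 (Carlos winner). Winner: Carlos.
Borda — scores: Noah 260, Fatima 192, Priya 288, Carlos 364. Winner: Carlos.
The two methods agree.

yes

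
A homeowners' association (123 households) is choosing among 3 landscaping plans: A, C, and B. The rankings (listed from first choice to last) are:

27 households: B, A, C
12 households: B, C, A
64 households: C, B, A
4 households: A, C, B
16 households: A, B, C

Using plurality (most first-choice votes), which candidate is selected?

First-place votes: A 20, C 64, B 39.
C has the most first-place votes.

C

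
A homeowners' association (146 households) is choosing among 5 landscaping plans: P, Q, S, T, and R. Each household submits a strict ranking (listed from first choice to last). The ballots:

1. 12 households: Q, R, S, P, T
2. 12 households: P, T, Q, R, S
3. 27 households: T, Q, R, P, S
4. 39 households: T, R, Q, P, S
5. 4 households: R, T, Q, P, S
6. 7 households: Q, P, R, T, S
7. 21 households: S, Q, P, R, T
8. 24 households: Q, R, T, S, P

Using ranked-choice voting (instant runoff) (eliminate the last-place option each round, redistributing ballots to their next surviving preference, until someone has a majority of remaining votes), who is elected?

T

Round 1: P 12, Q 43, S 21, T 66, R 4. Eliminate R.
Round 2: P 12, Q 43, S 21, T 70. Eliminate P.
Round 3: Q 43, S 21, T 82. T has a majority.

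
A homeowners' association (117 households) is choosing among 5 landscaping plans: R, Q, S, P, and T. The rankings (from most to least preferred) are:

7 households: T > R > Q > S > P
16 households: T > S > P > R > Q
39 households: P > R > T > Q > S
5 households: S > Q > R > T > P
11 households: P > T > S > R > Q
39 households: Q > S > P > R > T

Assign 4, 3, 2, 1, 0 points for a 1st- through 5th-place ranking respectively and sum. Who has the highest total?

R: 7·3 + 16·1 + 39·3 + 5·2 + 11·1 + 39·1 = 214
Q: 7·2 + 16·0 + 39·1 + 5·3 + 11·0 + 39·4 = 224
S: 7·1 + 16·3 + 39·0 + 5·4 + 11·2 + 39·3 = 214
P: 7·0 + 16·2 + 39·4 + 5·0 + 11·4 + 39·2 = 310
T: 7·4 + 16·4 + 39·2 + 5·1 + 11·3 + 39·0 = 208
P has the highest Borda score (310).

P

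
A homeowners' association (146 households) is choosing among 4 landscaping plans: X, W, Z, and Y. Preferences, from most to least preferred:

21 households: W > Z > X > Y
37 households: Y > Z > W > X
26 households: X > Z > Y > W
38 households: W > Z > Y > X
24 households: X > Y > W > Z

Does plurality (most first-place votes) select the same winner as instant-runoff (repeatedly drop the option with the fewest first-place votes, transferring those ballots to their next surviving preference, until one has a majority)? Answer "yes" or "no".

yes

Plurality — first-place votes: X 50, W 59, Z 0, Y 37. Winner: W.
Instant-runoff — R1 X 50, W 59, Z 0, Y 37 (Z out); R2 X 50, W 59, Y 37 (Y out); R3 X 50, W 96 (W winner). Winner: W.
The two methods agree.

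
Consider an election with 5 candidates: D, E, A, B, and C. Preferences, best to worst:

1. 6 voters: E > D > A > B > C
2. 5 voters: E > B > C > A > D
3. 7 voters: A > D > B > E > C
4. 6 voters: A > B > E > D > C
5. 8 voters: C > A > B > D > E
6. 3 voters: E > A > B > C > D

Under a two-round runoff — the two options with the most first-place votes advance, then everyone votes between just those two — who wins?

A

Round 1 first-place votes: D 0, E 14, A 13, B 0, C 8.
E and A advance.
Runoff: E is preferred to A by 14 voters; A by 21.
A wins the runoff.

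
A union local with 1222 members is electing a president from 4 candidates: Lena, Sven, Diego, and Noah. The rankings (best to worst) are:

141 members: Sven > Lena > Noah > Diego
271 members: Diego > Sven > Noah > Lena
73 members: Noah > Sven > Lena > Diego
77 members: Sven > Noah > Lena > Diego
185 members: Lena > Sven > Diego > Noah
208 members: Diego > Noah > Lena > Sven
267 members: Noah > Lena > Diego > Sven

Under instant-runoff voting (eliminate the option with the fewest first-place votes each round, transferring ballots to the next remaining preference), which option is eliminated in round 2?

Noah

Round 1: Lena 185, Sven 218, Diego 479, Noah 340. Eliminate Lena.
Round 2: Sven 403, Diego 479, Noah 340. Eliminate Noah.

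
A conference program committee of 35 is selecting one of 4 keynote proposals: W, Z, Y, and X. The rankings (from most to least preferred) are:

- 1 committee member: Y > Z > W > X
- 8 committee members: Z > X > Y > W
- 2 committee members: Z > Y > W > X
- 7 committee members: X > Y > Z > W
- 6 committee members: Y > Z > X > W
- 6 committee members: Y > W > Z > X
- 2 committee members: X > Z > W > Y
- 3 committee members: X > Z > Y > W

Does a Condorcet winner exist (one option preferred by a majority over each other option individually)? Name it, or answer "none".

none

Checking pairwise contests:
Z beats W 29–6.
Y beats Z 20–15.
X beats Y 20–15.
Z beats X 23–12.
Every option loses at least one head-to-head, so there is no Condorcet winner.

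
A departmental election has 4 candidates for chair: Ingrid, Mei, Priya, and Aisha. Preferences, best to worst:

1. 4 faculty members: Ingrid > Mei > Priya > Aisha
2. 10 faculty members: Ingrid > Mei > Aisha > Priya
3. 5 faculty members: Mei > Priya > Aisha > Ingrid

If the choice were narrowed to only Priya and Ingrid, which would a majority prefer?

Voters preferring Priya to Ingrid: 5; preferring Ingrid to Priya: 14.
Ingrid wins the head-to-head.

Ingrid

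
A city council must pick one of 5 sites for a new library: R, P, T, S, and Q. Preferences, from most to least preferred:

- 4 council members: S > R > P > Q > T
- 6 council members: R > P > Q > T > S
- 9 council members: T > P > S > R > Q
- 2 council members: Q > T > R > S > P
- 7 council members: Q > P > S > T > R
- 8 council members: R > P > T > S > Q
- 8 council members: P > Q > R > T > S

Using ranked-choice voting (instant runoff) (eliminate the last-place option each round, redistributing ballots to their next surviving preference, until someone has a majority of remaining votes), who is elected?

Round 1: R 14, P 8, T 9, S 4, Q 9. Eliminate S.
Round 2: R 18, P 8, T 9, Q 9. Eliminate P.
Round 3: R 18, T 9, Q 17. Eliminate T.
Round 4: R 27, Q 17. R has a majority.

R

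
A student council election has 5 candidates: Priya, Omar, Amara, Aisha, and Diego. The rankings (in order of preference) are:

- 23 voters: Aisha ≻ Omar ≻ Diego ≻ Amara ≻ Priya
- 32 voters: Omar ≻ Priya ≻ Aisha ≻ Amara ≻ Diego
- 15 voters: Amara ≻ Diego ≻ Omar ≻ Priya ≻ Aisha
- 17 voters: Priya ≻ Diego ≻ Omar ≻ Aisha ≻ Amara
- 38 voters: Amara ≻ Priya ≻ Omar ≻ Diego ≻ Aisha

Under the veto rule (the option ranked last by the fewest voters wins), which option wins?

Omar

Last-place votes: Priya 23, Omar 0, Amara 17, Aisha 53, Diego 32.
Omar is ranked last by the fewest voters, so Omar wins.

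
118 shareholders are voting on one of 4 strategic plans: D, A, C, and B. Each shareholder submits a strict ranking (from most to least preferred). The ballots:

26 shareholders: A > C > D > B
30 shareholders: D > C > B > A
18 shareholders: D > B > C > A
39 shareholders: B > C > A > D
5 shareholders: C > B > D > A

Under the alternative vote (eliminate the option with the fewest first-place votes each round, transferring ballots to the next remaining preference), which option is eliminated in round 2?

Round 1: D 48, A 26, C 5, B 39. Eliminate C.
Round 2: D 48, A 26, B 44. Eliminate A.

A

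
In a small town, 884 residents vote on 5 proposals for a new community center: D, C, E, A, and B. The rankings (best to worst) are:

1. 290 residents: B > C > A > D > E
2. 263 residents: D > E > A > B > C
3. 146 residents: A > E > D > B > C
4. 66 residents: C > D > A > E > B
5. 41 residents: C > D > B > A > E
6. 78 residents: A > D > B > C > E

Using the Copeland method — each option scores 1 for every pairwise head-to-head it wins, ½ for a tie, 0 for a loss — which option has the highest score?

D: beats C, E, and B; loses to A → score 3.
C: beats E; loses to D, A, and B → score 1.
E: beats B; loses to D, C, and A → score 1.
A: beats D, C, E, and B → score 4.
B: beats C; loses to D, E, and A → score 1.
A has the best pairwise record.

A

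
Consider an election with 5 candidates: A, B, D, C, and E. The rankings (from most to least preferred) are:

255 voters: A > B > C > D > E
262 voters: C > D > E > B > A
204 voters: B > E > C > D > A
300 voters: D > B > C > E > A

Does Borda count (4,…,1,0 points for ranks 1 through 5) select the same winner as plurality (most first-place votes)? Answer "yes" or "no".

Borda — scores: A 1020, B 2743, D 2445, C 2566, E 1436. Winner: B.
Plurality — first-place votes: A 255, B 204, D 300, C 262, E 0. Winner: D.
The two methods disagree.

no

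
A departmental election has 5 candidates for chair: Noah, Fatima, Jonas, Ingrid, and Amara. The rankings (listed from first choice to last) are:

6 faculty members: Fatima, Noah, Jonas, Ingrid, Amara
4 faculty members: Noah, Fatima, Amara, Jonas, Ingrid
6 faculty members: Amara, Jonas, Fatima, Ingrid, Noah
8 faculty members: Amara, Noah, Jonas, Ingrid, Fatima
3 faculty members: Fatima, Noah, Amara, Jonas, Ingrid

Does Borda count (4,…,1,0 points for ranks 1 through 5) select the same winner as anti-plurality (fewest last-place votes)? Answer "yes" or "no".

no

Borda — scores: Noah 67, Fatima 60, Jonas 53, Ingrid 20, Amara 70. Winner: Amara.
Anti-plurality — last-place votes: Noah 6, Fatima 8, Jonas 0, Ingrid 7, Amara 6. Winner: Jonas.
The two methods disagree.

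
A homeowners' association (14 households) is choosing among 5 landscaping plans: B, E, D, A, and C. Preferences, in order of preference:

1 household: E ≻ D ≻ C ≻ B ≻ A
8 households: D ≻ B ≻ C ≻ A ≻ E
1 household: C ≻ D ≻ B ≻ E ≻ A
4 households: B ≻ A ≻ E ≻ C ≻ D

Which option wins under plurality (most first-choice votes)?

D

First-place votes: B 4, E 1, D 8, A 0, C 1.
D has the most first-place votes.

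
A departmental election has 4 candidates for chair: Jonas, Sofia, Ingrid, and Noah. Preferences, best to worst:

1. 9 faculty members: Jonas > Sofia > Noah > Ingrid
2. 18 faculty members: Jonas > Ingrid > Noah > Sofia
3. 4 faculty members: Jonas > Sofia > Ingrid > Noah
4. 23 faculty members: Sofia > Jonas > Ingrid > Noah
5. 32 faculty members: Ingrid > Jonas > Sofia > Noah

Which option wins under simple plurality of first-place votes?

First-place votes: Jonas 31, Sofia 23, Ingrid 32, Noah 0.
Ingrid has the most first-place votes.

Ingrid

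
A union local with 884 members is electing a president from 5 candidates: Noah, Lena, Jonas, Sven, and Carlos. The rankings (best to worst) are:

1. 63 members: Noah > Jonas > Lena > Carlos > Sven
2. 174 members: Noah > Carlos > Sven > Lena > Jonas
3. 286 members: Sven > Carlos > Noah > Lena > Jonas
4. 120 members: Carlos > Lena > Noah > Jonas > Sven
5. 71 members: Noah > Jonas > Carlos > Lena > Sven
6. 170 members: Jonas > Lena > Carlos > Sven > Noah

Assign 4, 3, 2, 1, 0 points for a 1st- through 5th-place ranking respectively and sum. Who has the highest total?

Noah: 63·4 + 174·4 + 286·2 + 120·2 + 71·4 + 170·0 = 2044
Lena: 63·2 + 174·1 + 286·1 + 120·3 + 71·1 + 170·3 = 1527
Jonas: 63·3 + 174·0 + 286·0 + 120·1 + 71·3 + 170·4 = 1202
Sven: 63·0 + 174·2 + 286·4 + 120·0 + 71·0 + 170·1 = 1662
Carlos: 63·1 + 174·3 + 286·3 + 120·4 + 71·2 + 170·2 = 2405
Carlos has the highest Borda score (2405).

Carlos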